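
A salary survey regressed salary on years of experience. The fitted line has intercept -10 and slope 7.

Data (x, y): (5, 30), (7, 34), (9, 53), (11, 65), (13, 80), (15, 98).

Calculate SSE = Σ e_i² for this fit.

x=5: ŷ = -10 + 7·5 = 25; e = 30 − 25 = 5
x=7: ŷ = -10 + 7·7 = 39; e = 34 − 39 = -5
x=9: ŷ = -10 + 7·9 = 53; e = 53 − 53 = 0
x=11: ŷ = -10 + 7·11 = 67; e = 65 − 67 = -2
x=13: ŷ = -10 + 7·13 = 81; e = 80 − 81 = -1
x=15: ŷ = -10 + 7·15 = 95; e = 98 − 95 = 3
SSE = 25 + 25 + 0 + 4 + 1 + 9 = 64

SSE = 64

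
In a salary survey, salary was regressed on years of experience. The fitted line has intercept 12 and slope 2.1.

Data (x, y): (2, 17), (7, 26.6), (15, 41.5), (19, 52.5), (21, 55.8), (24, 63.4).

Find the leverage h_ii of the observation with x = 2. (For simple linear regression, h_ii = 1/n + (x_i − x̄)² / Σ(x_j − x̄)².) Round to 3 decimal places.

x̄ = (2 + 7 + 15 + 19 + 21 + 24)/6 = 14.6667
Σ(x − x̄)² = 160.444 + 58.7778 + 0.111111 + 18.7778 + 40.1111 + 87.1111 = 365.333
h = 1/6 + (-12.6667)²/365.333 = 0.166667 + 0.439173 = 0.606

h = 0.606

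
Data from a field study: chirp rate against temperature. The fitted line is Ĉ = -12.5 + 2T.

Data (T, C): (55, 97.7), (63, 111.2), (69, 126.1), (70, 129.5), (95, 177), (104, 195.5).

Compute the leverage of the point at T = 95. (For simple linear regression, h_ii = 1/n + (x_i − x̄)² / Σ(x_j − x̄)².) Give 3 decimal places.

h = 0.363

T̄ = (55 + 63 + 69 + 70 + 95 + 104)/6 = 76
Σ(T − T̄)² = 441 + 169 + 49 + 36 + 361 + 784 = 1840
h = 1/6 + (19)²/1840 = 0.166667 + 0.196196 = 0.363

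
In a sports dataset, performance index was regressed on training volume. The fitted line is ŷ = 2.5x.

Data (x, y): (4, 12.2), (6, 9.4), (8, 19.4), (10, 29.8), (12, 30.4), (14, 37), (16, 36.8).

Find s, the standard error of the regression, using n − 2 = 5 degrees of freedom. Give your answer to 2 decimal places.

s = 3.85

x=4: ŷ = 2.5·4 = 10; e = 12.2 − 10 = 2.2
x=6: ŷ = 2.5·6 = 15; e = 9.4 − 15 = -5.6
x=8: ŷ = 2.5·8 = 20; e = 19.4 − 20 = -0.6
x=10: ŷ = 2.5·10 = 25; e = 29.8 − 25 = 4.8
x=12: ŷ = 2.5·12 = 30; e = 30.4 − 30 = 0.4
x=14: ŷ = 2.5·14 = 35; e = 37 − 35 = 2
x=16: ŷ = 2.5·16 = 40; e = 36.8 − 40 = -3.2
SSE = 4.84 + 31.36 + 0.36 + 23.04 + 0.16 + 4 + 10.24 = 74
s = √(74/5) = √14.8 ≈ 3.85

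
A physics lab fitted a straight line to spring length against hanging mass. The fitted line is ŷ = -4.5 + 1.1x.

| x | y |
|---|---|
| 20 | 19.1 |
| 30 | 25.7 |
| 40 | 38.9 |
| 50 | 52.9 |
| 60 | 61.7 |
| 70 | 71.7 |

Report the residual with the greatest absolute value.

e = -2.8

x=20: ŷ = -4.5 + 1.1·20 = 17.5; e = 19.1 − 17.5 = 1.6
x=30: ŷ = -4.5 + 1.1·30 = 28.5; e = 25.7 − 28.5 = -2.8
x=40: ŷ = -4.5 + 1.1·40 = 39.5; e = 38.9 − 39.5 = -0.6
x=50: ŷ = -4.5 + 1.1·50 = 50.5; e = 52.9 − 50.5 = 2.4
x=60: ŷ = -4.5 + 1.1·60 = 61.5; e = 61.7 − 61.5 = 0.2
x=70: ŷ = -4.5 + 1.1·70 = 72.5; e = 71.7 − 72.5 = -0.8
Largest |e| is 2.8 at x = 30, residual -2.8.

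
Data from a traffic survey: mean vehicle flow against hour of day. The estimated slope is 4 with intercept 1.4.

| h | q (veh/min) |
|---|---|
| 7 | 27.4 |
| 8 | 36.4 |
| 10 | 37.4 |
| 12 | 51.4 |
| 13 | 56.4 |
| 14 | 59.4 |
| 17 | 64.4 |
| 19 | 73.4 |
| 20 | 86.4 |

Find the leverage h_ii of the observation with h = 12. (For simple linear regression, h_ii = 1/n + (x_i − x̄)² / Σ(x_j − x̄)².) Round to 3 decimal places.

h̄ = (7 + 8 + 10 + 12 + 13 + 14 + 17 + 19 + 20)/9 = 13.3333
Σ(h − h̄)² = 40.1111 + 28.4444 + 11.1111 + 1.77778 + 0.111111 + 0.444444 + 13.4444 + 32.1111 + 44.4444 = 172
h = 1/9 + (-1.33333)²/172 = 0.111111 + 0.0103359 = 0.121

h = 0.121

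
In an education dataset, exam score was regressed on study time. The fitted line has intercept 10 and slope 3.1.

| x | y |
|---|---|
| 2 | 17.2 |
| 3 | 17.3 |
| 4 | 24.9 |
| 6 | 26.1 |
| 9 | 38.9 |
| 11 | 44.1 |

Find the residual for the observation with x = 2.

r = 1

ŷ = 10 + 3.1·2 = 16.2
r = 17.2 − 16.2 = 1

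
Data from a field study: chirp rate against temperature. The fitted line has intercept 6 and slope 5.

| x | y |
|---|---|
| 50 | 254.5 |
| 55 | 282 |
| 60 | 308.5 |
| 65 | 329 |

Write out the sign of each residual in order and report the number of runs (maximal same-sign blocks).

3 runs

x=50: ŷ = 6 + 5·50 = 256; e = 254.5 − 256 = -1.5
x=55: ŷ = 6 + 5·55 = 281; e = 282 − 281 = 1
x=60: ŷ = 6 + 5·60 = 306; e = 308.5 − 306 = 2.5
x=65: ŷ = 6 + 5·65 = 331; e = 329 − 331 = -2
Signs: − + + −
Runs: −×1, +×2, −×1 → 3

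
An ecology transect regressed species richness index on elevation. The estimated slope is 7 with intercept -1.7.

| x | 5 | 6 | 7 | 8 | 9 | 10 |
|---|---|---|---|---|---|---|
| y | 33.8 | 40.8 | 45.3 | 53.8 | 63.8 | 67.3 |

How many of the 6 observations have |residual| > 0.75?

x=5: ŷ = -1.7 + 7·5 = 33.3; e = 33.8 − 33.3 = 0.5
x=6: ŷ = -1.7 + 7·6 = 40.3; e = 40.8 − 40.3 = 0.5
x=7: ŷ = -1.7 + 7·7 = 47.3; e = 45.3 − 47.3 = -2
x=8: ŷ = -1.7 + 7·8 = 54.3; e = 53.8 − 54.3 = -0.5
x=9: ŷ = -1.7 + 7·9 = 61.3; e = 63.8 − 61.3 = 2.5
x=10: ŷ = -1.7 + 7·10 = 68.3; e = 67.3 − 68.3 = -1
|e| > 0.75: x=7 (|e|=2), x=9 (|e|=2.5), x=10 (|e|=1) → 3

3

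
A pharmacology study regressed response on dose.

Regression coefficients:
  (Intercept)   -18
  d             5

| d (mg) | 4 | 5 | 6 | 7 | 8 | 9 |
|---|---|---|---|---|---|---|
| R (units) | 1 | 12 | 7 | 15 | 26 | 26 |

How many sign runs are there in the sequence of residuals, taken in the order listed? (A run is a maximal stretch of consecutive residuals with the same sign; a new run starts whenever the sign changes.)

5 runs

d=4: ŷ = -18 + 5·4 = 2; e = 1 − 2 = -1
d=5: ŷ = -18 + 5·5 = 7; e = 12 − 7 = 5
d=6: ŷ = -18 + 5·6 = 12; e = 7 − 12 = -5
d=7: ŷ = -18 + 5·7 = 17; e = 15 − 17 = -2
d=8: ŷ = -18 + 5·8 = 22; e = 26 − 22 = 4
d=9: ŷ = -18 + 5·9 = 27; e = 26 − 27 = -1
Signs: − + − − + −
Runs: −×1, +×1, −×2, +×1, −×1 → 5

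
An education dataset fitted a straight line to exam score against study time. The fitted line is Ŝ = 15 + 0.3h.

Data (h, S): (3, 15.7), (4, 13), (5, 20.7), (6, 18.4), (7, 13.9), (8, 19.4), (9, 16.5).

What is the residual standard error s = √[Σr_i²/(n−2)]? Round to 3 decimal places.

s = 3.038

h=3: Ŝ = 15 + 0.3·3 = 15.9; r = 15.7 − 15.9 = -0.2
h=4: Ŝ = 15 + 0.3·4 = 16.2; r = 13 − 16.2 = -3.2
h=5: Ŝ = 15 + 0.3·5 = 16.5; r = 20.7 − 16.5 = 4.2
h=6: Ŝ = 15 + 0.3·6 = 16.8; r = 18.4 − 16.8 = 1.6
h=7: Ŝ = 15 + 0.3·7 = 17.1; r = 13.9 − 17.1 = -3.2
h=8: Ŝ = 15 + 0.3·8 = 17.4; r = 19.4 − 17.4 = 2
h=9: Ŝ = 15 + 0.3·9 = 17.7; r = 16.5 − 17.7 = -1.2
SSE = 0.04 + 10.24 + 17.64 + 2.56 + 10.24 + 4 + 1.44 = 46.16
s = √(46.16/5) = √9.232 ≈ 3.038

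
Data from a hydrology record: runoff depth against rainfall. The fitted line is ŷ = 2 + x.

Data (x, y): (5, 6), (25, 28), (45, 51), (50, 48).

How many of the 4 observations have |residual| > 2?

2

x=5: ŷ = 2 + 5 = 7; r = 6 − 7 = -1
x=25: ŷ = 2 + 25 = 27; r = 28 − 27 = 1
x=45: ŷ = 2 + 45 = 47; r = 51 − 47 = 4
x=50: ŷ = 2 + 50 = 52; r = 48 − 52 = -4
|r| > 2: x=45 (|r|=4), x=50 (|r|=4) → 2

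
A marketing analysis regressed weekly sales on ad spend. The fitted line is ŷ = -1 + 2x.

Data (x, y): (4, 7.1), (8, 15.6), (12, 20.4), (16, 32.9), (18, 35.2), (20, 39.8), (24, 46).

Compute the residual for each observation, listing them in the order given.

0.1, 0.6, -2.6, 1.9, 0.2, 0.8, -1

x=4: ŷ = -1 + 2·4 = 7; r = 7.1 − 7 = 0.1
x=8: ŷ = -1 + 2·8 = 15; r = 15.6 − 15 = 0.6
x=12: ŷ = -1 + 2·12 = 23; r = 20.4 − 23 = -2.6
x=16: ŷ = -1 + 2·16 = 31; r = 32.9 − 31 = 1.9
x=18: ŷ = -1 + 2·18 = 35; r = 35.2 − 35 = 0.2
x=20: ŷ = -1 + 2·20 = 39; r = 39.8 − 39 = 0.8
x=24: ŷ = -1 + 2·24 = 47; r = 46 − 47 = -1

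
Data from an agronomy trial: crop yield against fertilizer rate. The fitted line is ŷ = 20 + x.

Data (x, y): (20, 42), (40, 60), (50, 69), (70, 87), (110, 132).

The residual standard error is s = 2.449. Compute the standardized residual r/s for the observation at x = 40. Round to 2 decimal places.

0.00

ŷ = 20 + 40 = 60
r = 60 − 60 = 0
r/s = 0 / 2.449 = 0.00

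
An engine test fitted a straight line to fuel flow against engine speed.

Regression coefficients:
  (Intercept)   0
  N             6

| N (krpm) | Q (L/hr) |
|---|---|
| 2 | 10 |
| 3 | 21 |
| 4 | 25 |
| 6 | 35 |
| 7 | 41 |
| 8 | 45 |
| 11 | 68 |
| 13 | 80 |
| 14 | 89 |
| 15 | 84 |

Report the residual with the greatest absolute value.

N=2: ŷ = 6·2 = 12; e = 10 − 12 = -2
N=3: ŷ = 6·3 = 18; e = 21 − 18 = 3
N=4: ŷ = 6·4 = 24; e = 25 − 24 = 1
N=6: ŷ = 6·6 = 36; e = 35 − 36 = -1
N=7: ŷ = 6·7 = 42; e = 41 − 42 = -1
N=8: ŷ = 6·8 = 48; e = 45 − 48 = -3
N=11: ŷ = 6·11 = 66; e = 68 − 66 = 2
N=13: ŷ = 6·13 = 78; e = 80 − 78 = 2
N=14: ŷ = 6·14 = 84; e = 89 − 84 = 5
N=15: ŷ = 6·15 = 90; e = 84 − 90 = -6
Largest |e| is 6 at N = 15, residual -6.

e = -6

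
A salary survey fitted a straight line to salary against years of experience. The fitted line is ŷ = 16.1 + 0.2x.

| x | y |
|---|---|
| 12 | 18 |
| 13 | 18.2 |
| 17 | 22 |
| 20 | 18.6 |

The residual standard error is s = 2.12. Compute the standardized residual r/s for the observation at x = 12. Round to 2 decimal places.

-0.24

ŷ = 16.1 + 0.2·12 = 18.5
r = 18 − 18.5 = -0.5
r/s = -0.5 / 2.12 = -0.24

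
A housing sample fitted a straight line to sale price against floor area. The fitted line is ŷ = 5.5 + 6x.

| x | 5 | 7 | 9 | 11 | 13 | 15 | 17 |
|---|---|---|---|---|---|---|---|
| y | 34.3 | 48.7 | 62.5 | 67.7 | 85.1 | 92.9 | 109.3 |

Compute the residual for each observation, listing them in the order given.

x=5: ŷ = 5.5 + 6·5 = 35.5; r = 34.3 − 35.5 = -1.2
x=7: ŷ = 5.5 + 6·7 = 47.5; r = 48.7 − 47.5 = 1.2
x=9: ŷ = 5.5 + 6·9 = 59.5; r = 62.5 − 59.5 = 3
x=11: ŷ = 5.5 + 6·11 = 71.5; r = 67.7 − 71.5 = -3.8
x=13: ŷ = 5.5 + 6·13 = 83.5; r = 85.1 − 83.5 = 1.6
x=15: ŷ = 5.5 + 6·15 = 95.5; r = 92.9 − 95.5 = -2.6
x=17: ŷ = 5.5 + 6·17 = 107.5; r = 109.3 − 107.5 = 1.8

-1.2, 1.2, 3, -3.8, 1.6, -2.6, 1.8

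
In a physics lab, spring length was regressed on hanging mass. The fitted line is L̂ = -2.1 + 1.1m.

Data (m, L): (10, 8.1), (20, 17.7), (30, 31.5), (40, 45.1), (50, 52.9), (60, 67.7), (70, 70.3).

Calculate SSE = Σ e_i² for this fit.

SSE = 51.68

m=10: L̂ = -2.1 + 1.1·10 = 8.9; e = 8.1 − 8.9 = -0.8
m=20: L̂ = -2.1 + 1.1·20 = 19.9; e = 17.7 − 19.9 = -2.2
m=30: L̂ = -2.1 + 1.1·30 = 30.9; e = 31.5 − 30.9 = 0.6
m=40: L̂ = -2.1 + 1.1·40 = 41.9; e = 45.1 − 41.9 = 3.2
m=50: L̂ = -2.1 + 1.1·50 = 52.9; e = 52.9 − 52.9 = 0
m=60: L̂ = -2.1 + 1.1·60 = 63.9; e = 67.7 − 63.9 = 3.8
m=70: L̂ = -2.1 + 1.1·70 = 74.9; e = 70.3 − 74.9 = -4.6
SSE = 0.64 + 4.84 + 0.36 + 10.24 + 0 + 14.44 + 21.16 = 51.68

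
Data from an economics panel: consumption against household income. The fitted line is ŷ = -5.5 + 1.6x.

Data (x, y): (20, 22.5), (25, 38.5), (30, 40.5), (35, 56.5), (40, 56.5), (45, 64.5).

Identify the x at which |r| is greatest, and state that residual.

x = 35, r = 6

x=20: ŷ = -5.5 + 1.6·20 = 26.5; r = 22.5 − 26.5 = -4
x=25: ŷ = -5.5 + 1.6·25 = 34.5; r = 38.5 − 34.5 = 4
x=30: ŷ = -5.5 + 1.6·30 = 42.5; r = 40.5 − 42.5 = -2
x=35: ŷ = -5.5 + 1.6·35 = 50.5; r = 56.5 − 50.5 = 6
x=40: ŷ = -5.5 + 1.6·40 = 58.5; r = 56.5 − 58.5 = -2
x=45: ŷ = -5.5 + 1.6·45 = 66.5; r = 64.5 − 66.5 = -2
Largest |r| is 6 at x = 35, residual 6.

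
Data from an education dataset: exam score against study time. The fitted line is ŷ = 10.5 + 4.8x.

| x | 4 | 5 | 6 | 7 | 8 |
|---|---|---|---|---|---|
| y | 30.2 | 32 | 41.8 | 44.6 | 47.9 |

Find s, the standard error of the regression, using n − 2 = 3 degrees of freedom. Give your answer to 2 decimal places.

x=4: ŷ = 10.5 + 4.8·4 = 29.7; e = 30.2 − 29.7 = 0.5
x=5: ŷ = 10.5 + 4.8·5 = 34.5; e = 32 − 34.5 = -2.5
x=6: ŷ = 10.5 + 4.8·6 = 39.3; e = 41.8 − 39.3 = 2.5
x=7: ŷ = 10.5 + 4.8·7 = 44.1; e = 44.6 − 44.1 = 0.5
x=8: ŷ = 10.5 + 4.8·8 = 48.9; e = 47.9 − 48.9 = -1
SSE = 0.25 + 6.25 + 6.25 + 0.25 + 1 = 14
s = √(14/3) = √4.66667 ≈ 2.16

s = 2.16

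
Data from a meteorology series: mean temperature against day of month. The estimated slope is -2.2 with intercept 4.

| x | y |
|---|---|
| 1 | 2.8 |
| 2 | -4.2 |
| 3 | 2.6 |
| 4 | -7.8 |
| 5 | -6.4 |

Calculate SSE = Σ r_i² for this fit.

SSE = 51.84

x=1: ŷ = 4 − 2.2·1 = 1.8; r = 2.8 − 1.8 = 1
x=2: ŷ = 4 − 2.2·2 = -0.4; r = -4.2 − (-0.4) = -3.8
x=3: ŷ = 4 − 2.2·3 = -2.6; r = 2.6 − (-2.6) = 5.2
x=4: ŷ = 4 − 2.2·4 = -4.8; r = -7.8 − (-4.8) = -3
x=5: ŷ = 4 − 2.2·5 = -7; r = -6.4 − (-7) = 0.6
SSE = 1 + 14.44 + 27.04 + 9 + 0.36 = 51.84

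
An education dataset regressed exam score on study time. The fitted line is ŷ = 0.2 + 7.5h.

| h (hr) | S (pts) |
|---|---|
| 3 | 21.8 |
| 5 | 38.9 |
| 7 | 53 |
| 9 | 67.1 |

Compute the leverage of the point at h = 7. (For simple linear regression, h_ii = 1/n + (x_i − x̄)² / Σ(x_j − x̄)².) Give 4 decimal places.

h̄ = (3 + 5 + 7 + 9)/4 = 6
Σ(h − h̄)² = 9 + 1 + 1 + 9 = 20
h = 1/4 + (1)²/20 = 0.25 + 0.05 = 0.3000

h = 0.3000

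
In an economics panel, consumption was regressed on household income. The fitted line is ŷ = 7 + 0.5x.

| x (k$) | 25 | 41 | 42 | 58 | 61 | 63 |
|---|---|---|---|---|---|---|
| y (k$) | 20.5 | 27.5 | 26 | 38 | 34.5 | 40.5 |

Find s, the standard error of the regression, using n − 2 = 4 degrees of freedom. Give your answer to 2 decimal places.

s = 2.35

x=25: ŷ = 7 + 0.5·25 = 19.5; r = 20.5 − 19.5 = 1
x=41: ŷ = 7 + 0.5·41 = 27.5; r = 27.5 − 27.5 = 0
x=42: ŷ = 7 + 0.5·42 = 28; r = 26 − 28 = -2
x=58: ŷ = 7 + 0.5·58 = 36; r = 38 − 36 = 2
x=61: ŷ = 7 + 0.5·61 = 37.5; r = 34.5 − 37.5 = -3
x=63: ŷ = 7 + 0.5·63 = 38.5; r = 40.5 − 38.5 = 2
SSE = 1 + 0 + 4 + 4 + 9 + 4 = 22
s = √(22/4) = √5.5 ≈ 2.35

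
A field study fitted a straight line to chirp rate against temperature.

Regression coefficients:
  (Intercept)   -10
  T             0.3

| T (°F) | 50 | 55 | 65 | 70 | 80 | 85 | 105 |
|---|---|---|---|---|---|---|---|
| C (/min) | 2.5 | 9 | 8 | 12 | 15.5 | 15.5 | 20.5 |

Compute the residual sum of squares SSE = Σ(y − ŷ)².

T=50: Ĉ = -10 + 0.3·50 = 5; e = 2.5 − 5 = -2.5
T=55: Ĉ = -10 + 0.3·55 = 6.5; e = 9 − 6.5 = 2.5
T=65: Ĉ = -10 + 0.3·65 = 9.5; e = 8 − 9.5 = -1.5
T=70: Ĉ = -10 + 0.3·70 = 11; e = 12 − 11 = 1
T=80: Ĉ = -10 + 0.3·80 = 14; e = 15.5 − 14 = 1.5
T=85: Ĉ = -10 + 0.3·85 = 15.5; e = 15.5 − 15.5 = 0
T=105: Ĉ = -10 + 0.3·105 = 21.5; e = 20.5 − 21.5 = -1
SSE = 6.25 + 6.25 + 2.25 + 1 + 2.25 + 0 + 1 = 19

SSE = 19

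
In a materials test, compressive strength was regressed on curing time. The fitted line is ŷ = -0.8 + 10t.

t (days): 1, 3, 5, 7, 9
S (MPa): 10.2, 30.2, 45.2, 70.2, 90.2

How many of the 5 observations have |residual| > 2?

1

t=1: ŷ = -0.8 + 10·1 = 9.2; r = 10.2 − 9.2 = 1
t=3: ŷ = -0.8 + 10·3 = 29.2; r = 30.2 − 29.2 = 1
t=5: ŷ = -0.8 + 10·5 = 49.2; r = 45.2 − 49.2 = -4
t=7: ŷ = -0.8 + 10·7 = 69.2; r = 70.2 − 69.2 = 1
t=9: ŷ = -0.8 + 10·9 = 89.2; r = 90.2 − 89.2 = 1
|r| > 2: t=5 (|r|=4) → 1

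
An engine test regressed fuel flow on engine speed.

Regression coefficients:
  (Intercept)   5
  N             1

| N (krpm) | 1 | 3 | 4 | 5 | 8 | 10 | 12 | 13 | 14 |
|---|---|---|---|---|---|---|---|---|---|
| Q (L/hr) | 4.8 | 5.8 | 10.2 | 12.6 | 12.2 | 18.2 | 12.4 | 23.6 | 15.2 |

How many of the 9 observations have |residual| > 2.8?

4

N=1: ŷ = 5 + 1 = 6; r = 4.8 − 6 = -1.2
N=3: ŷ = 5 + 3 = 8; r = 5.8 − 8 = -2.2
N=4: ŷ = 5 + 4 = 9; r = 10.2 − 9 = 1.2
N=5: ŷ = 5 + 5 = 10; r = 12.6 − 10 = 2.6
N=8: ŷ = 5 + 8 = 13; r = 12.2 − 13 = -0.8
N=10: ŷ = 5 + 10 = 15; r = 18.2 − 15 = 3.2
N=12: ŷ = 5 + 12 = 17; r = 12.4 − 17 = -4.6
N=13: ŷ = 5 + 13 = 18; r = 23.6 − 18 = 5.6
N=14: ŷ = 5 + 14 = 19; r = 15.2 − 19 = -3.8
|r| > 2.8: N=10 (|r|=3.2), N=12 (|r|=4.6), N=13 (|r|=5.6), N=14 (|r|=3.8) → 4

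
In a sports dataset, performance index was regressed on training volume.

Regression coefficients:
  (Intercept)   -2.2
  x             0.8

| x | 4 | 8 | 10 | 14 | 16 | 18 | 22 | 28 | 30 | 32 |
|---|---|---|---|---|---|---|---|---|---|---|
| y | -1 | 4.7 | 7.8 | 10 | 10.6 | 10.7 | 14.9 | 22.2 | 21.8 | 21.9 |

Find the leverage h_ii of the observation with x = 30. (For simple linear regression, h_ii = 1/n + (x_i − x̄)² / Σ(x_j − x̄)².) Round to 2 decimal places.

x̄ = (4 + 8 + 10 + 14 + 16 + 18 + 22 + 28 + 30 + 32)/10 = 18.2
Σ(x − x̄)² = 201.64 + 104.04 + 67.24 + 17.64 + 4.84 + 0.04 + 14.44 + 96.04 + 139.24 + 190.44 = 835.6
h = 1/10 + (11.8)²/835.6 = 0.1 + 0.166635 = 0.27

h = 0.27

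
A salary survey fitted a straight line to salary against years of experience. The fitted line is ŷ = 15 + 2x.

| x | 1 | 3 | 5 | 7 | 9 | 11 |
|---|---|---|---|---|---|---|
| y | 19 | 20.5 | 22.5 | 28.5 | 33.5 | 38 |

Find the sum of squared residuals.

x=1: ŷ = 15 + 2·1 = 17; r = 19 − 17 = 2
x=3: ŷ = 15 + 2·3 = 21; r = 20.5 − 21 = -0.5
x=5: ŷ = 15 + 2·5 = 25; r = 22.5 − 25 = -2.5
x=7: ŷ = 15 + 2·7 = 29; r = 28.5 − 29 = -0.5
x=9: ŷ = 15 + 2·9 = 33; r = 33.5 − 33 = 0.5
x=11: ŷ = 15 + 2·11 = 37; r = 38 − 37 = 1
SSE = 4 + 0.25 + 6.25 + 0.25 + 0.25 + 1 = 12

SSE = 12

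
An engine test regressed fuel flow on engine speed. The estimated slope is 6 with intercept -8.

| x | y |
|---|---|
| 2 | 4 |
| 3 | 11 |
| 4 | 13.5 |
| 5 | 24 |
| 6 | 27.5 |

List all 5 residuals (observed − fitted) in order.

x=2: ŷ = -8 + 6·2 = 4; e = 4 − 4 = 0
x=3: ŷ = -8 + 6·3 = 10; e = 11 − 10 = 1
x=4: ŷ = -8 + 6·4 = 16; e = 13.5 − 16 = -2.5
x=5: ŷ = -8 + 6·5 = 22; e = 24 − 22 = 2
x=6: ŷ = -8 + 6·6 = 28; e = 27.5 − 28 = -0.5

0, 1, -2.5, 2, -0.5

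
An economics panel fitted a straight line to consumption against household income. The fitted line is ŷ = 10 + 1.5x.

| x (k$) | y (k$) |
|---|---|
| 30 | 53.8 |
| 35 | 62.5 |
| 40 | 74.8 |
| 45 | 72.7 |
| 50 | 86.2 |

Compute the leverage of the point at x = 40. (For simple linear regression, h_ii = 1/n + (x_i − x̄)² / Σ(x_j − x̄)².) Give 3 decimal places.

x̄ = (30 + 35 + 40 + 45 + 50)/5 = 40
Σ(x − x̄)² = 100 + 25 + 0 + 25 + 100 = 250
h = 1/5 + (0)²/250 = 0.2 + 0 = 0.200

h = 0.200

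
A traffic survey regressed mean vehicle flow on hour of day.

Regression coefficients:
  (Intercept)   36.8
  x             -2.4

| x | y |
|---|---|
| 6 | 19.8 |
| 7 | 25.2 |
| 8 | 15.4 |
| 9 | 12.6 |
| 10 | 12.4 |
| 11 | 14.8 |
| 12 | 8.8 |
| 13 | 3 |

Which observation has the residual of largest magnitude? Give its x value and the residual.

x=6: ŷ = 36.8 − 2.4·6 = 22.4; e = 19.8 − 22.4 = -2.6
x=7: ŷ = 36.8 − 2.4·7 = 20; e = 25.2 − 20 = 5.2
x=8: ŷ = 36.8 − 2.4·8 = 17.6; e = 15.4 − 17.6 = -2.2
x=9: ŷ = 36.8 − 2.4·9 = 15.2; e = 12.6 − 15.2 = -2.6
x=10: ŷ = 36.8 − 2.4·10 = 12.8; e = 12.4 − 12.8 = -0.4
x=11: ŷ = 36.8 − 2.4·11 = 10.4; e = 14.8 − 10.4 = 4.4
x=12: ŷ = 36.8 − 2.4·12 = 8; e = 8.8 − 8 = 0.8
x=13: ŷ = 36.8 − 2.4·13 = 5.6; e = 3 − 5.6 = -2.6
Largest |e| is 5.2 at x = 7, residual 5.2.

x = 7, e = 5.2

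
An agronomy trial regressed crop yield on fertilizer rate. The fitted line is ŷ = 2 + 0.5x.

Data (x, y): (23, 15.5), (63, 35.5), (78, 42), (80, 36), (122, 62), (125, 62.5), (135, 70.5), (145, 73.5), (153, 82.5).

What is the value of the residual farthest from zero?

r = -6

x=23: ŷ = 2 + 0.5·23 = 13.5; r = 15.5 − 13.5 = 2
x=63: ŷ = 2 + 0.5·63 = 33.5; r = 35.5 − 33.5 = 2
x=78: ŷ = 2 + 0.5·78 = 41; r = 42 − 41 = 1
x=80: ŷ = 2 + 0.5·80 = 42; r = 36 − 42 = -6
x=122: ŷ = 2 + 0.5·122 = 63; r = 62 − 63 = -1
x=125: ŷ = 2 + 0.5·125 = 64.5; r = 62.5 − 64.5 = -2
x=135: ŷ = 2 + 0.5·135 = 69.5; r = 70.5 − 69.5 = 1
x=145: ŷ = 2 + 0.5·145 = 74.5; r = 73.5 − 74.5 = -1
x=153: ŷ = 2 + 0.5·153 = 78.5; r = 82.5 − 78.5 = 4
Largest |r| is 6 at x = 80, residual -6.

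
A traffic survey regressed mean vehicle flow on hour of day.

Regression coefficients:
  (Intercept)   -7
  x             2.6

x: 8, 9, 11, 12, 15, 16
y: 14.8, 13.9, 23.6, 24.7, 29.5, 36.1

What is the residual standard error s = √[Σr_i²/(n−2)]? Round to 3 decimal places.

x=8: ŷ = -7 + 2.6·8 = 13.8; r = 14.8 − 13.8 = 1
x=9: ŷ = -7 + 2.6·9 = 16.4; r = 13.9 − 16.4 = -2.5
x=11: ŷ = -7 + 2.6·11 = 21.6; r = 23.6 − 21.6 = 2
x=12: ŷ = -7 + 2.6·12 = 24.2; r = 24.7 − 24.2 = 0.5
x=15: ŷ = -7 + 2.6·15 = 32; r = 29.5 − 32 = -2.5
x=16: ŷ = -7 + 2.6·16 = 34.6; r = 36.1 − 34.6 = 1.5
SSE = 1 + 6.25 + 4 + 0.25 + 6.25 + 2.25 = 20
s = √(20/4) = √5 ≈ 2.236

s = 2.236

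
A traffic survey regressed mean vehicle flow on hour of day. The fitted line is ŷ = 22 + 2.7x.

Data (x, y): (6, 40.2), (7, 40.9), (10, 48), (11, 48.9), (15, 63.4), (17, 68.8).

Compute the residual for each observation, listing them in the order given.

x=6: ŷ = 22 + 2.7·6 = 38.2; r = 40.2 − 38.2 = 2
x=7: ŷ = 22 + 2.7·7 = 40.9; r = 40.9 − 40.9 = 0
x=10: ŷ = 22 + 2.7·10 = 49; r = 48 − 49 = -1
x=11: ŷ = 22 + 2.7·11 = 51.7; r = 48.9 − 51.7 = -2.8
x=15: ŷ = 22 + 2.7·15 = 62.5; r = 63.4 − 62.5 = 0.9
x=17: ŷ = 22 + 2.7·17 = 67.9; r = 68.8 − 67.9 = 0.9

2, 0, -1, -2.8, 0.9, 0.9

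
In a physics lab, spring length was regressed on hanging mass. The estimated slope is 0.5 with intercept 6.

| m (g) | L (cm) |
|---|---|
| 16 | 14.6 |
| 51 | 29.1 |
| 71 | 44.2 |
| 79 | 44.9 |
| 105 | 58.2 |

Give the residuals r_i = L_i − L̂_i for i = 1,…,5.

m=16: L̂ = 6 + 0.5·16 = 14; r = 14.6 − 14 = 0.6
m=51: L̂ = 6 + 0.5·51 = 31.5; r = 29.1 − 31.5 = -2.4
m=71: L̂ = 6 + 0.5·71 = 41.5; r = 44.2 − 41.5 = 2.7
m=79: L̂ = 6 + 0.5·79 = 45.5; r = 44.9 − 45.5 = -0.6
m=105: L̂ = 6 + 0.5·105 = 58.5; r = 58.2 − 58.5 = -0.3

0.6, -2.4, 2.7, -0.6, -0.3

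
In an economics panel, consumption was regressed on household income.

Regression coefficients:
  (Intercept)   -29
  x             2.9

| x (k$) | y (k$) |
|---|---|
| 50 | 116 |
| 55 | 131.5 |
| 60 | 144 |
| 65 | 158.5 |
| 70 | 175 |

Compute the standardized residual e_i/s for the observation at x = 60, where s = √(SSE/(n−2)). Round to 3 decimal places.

x=50: ŷ = -29 + 2.9·50 = 116; e = 116 − 116 = 0
x=55: ŷ = -29 + 2.9·55 = 130.5; e = 131.5 − 130.5 = 1
x=60: ŷ = -29 + 2.9·60 = 145; e = 144 − 145 = -1
x=65: ŷ = -29 + 2.9·65 = 159.5; e = 158.5 − 159.5 = -1
x=70: ŷ = -29 + 2.9·70 = 174; e = 175 − 174 = 1
SSE = 0 + 1 + 1 + 1 + 1 = 4
s = √(4/3) = 1.1547
e/s = -1 / 1.1547 = -0.866

-0.866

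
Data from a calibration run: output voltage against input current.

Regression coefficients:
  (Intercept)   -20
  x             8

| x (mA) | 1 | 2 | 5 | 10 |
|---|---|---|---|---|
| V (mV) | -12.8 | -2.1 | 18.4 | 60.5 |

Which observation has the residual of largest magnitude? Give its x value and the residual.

x = 2, e = 1.9

x=1: V̂ = -20 + 8·1 = -12; e = -12.8 − (-12) = -0.8
x=2: V̂ = -20 + 8·2 = -4; e = -2.1 − (-4) = 1.9
x=5: V̂ = -20 + 8·5 = 20; e = 18.4 − 20 = -1.6
x=10: V̂ = -20 + 8·10 = 60; e = 60.5 − 60 = 0.5
Largest |e| is 1.9 at x = 2, residual 1.9.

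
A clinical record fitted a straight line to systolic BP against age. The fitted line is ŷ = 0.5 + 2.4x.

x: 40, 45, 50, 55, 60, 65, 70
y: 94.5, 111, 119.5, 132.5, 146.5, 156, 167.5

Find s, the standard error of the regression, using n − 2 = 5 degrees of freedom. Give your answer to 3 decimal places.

s = 1.817

x=40: ŷ = 0.5 + 2.4·40 = 96.5; e = 94.5 − 96.5 = -2
x=45: ŷ = 0.5 + 2.4·45 = 108.5; e = 111 − 108.5 = 2.5
x=50: ŷ = 0.5 + 2.4·50 = 120.5; e = 119.5 − 120.5 = -1
x=55: ŷ = 0.5 + 2.4·55 = 132.5; e = 132.5 − 132.5 = 0
x=60: ŷ = 0.5 + 2.4·60 = 144.5; e = 146.5 − 144.5 = 2
x=65: ŷ = 0.5 + 2.4·65 = 156.5; e = 156 − 156.5 = -0.5
x=70: ŷ = 0.5 + 2.4·70 = 168.5; e = 167.5 − 168.5 = -1
SSE = 4 + 6.25 + 1 + 0 + 4 + 0.25 + 1 = 16.5
s = √(16.5/5) = √3.3 ≈ 1.817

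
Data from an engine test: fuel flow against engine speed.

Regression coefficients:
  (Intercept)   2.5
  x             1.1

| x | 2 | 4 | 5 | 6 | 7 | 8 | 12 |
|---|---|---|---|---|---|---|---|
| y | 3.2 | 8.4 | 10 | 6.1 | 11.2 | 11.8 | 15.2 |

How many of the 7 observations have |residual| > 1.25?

4

x=2: ŷ = 2.5 + 1.1·2 = 4.7; e = 3.2 − 4.7 = -1.5
x=4: ŷ = 2.5 + 1.1·4 = 6.9; e = 8.4 − 6.9 = 1.5
x=5: ŷ = 2.5 + 1.1·5 = 8; e = 10 − 8 = 2
x=6: ŷ = 2.5 + 1.1·6 = 9.1; e = 6.1 − 9.1 = -3
x=7: ŷ = 2.5 + 1.1·7 = 10.2; e = 11.2 − 10.2 = 1
x=8: ŷ = 2.5 + 1.1·8 = 11.3; e = 11.8 − 11.3 = 0.5
x=12: ŷ = 2.5 + 1.1·12 = 15.7; e = 15.2 − 15.7 = -0.5
|e| > 1.25: x=2 (|e|=1.5), x=4 (|e|=1.5), x=5 (|e|=2), x=6 (|e|=3) → 4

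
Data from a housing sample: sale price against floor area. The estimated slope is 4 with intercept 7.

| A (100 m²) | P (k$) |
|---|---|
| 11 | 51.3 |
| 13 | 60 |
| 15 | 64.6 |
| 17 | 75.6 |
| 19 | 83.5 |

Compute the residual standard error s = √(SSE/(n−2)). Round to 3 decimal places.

A=11: ŷ = 7 + 4·11 = 51; e = 51.3 − 51 = 0.3
A=13: ŷ = 7 + 4·13 = 59; e = 60 − 59 = 1
A=15: ŷ = 7 + 4·15 = 67; e = 64.6 − 67 = -2.4
A=17: ŷ = 7 + 4·17 = 75; e = 75.6 − 75 = 0.6
A=19: ŷ = 7 + 4·19 = 83; e = 83.5 − 83 = 0.5
SSE = 0.09 + 1 + 5.76 + 0.36 + 0.25 = 7.46
s = √(7.46/3) = √2.48667 ≈ 1.577

s = 1.577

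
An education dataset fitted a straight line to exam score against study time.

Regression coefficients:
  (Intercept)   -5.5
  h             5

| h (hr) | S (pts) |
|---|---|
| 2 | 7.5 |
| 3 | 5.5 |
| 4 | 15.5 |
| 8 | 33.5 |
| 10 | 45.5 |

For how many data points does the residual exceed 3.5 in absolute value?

1

h=2: ŷ = -5.5 + 5·2 = 4.5; e = 7.5 − 4.5 = 3
h=3: ŷ = -5.5 + 5·3 = 9.5; e = 5.5 − 9.5 = -4
h=4: ŷ = -5.5 + 5·4 = 14.5; e = 15.5 − 14.5 = 1
h=8: ŷ = -5.5 + 5·8 = 34.5; e = 33.5 − 34.5 = -1
h=10: ŷ = -5.5 + 5·10 = 44.5; e = 45.5 − 44.5 = 1
|e| > 3.5: h=3 (|e|=4) → 1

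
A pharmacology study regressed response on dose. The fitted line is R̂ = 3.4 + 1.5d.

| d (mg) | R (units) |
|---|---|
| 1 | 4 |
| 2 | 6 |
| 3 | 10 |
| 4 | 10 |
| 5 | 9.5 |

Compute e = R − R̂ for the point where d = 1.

e = -0.9

R̂ = 3.4 + 1.5·1 = 4.9
e = 4 − 4.9 = -0.9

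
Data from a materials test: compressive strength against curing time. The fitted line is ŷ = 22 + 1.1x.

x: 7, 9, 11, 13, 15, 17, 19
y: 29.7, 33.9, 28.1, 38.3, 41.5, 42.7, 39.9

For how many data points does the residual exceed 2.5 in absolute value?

3

x=7: ŷ = 22 + 1.1·7 = 29.7; e = 29.7 − 29.7 = 0
x=9: ŷ = 22 + 1.1·9 = 31.9; e = 33.9 − 31.9 = 2
x=11: ŷ = 22 + 1.1·11 = 34.1; e = 28.1 − 34.1 = -6
x=13: ŷ = 22 + 1.1·13 = 36.3; e = 38.3 − 36.3 = 2
x=15: ŷ = 22 + 1.1·15 = 38.5; e = 41.5 − 38.5 = 3
x=17: ŷ = 22 + 1.1·17 = 40.7; e = 42.7 − 40.7 = 2
x=19: ŷ = 22 + 1.1·19 = 42.9; e = 39.9 − 42.9 = -3
|e| > 2.5: x=11 (|e|=6), x=15 (|e|=3), x=19 (|e|=3) → 3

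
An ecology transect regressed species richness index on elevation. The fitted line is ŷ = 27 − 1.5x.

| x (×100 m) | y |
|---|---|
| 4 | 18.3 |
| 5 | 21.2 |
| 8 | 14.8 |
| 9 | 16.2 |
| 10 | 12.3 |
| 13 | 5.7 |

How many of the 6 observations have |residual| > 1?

4

x=4: ŷ = 27 − 1.5·4 = 21; r = 18.3 − 21 = -2.7
x=5: ŷ = 27 − 1.5·5 = 19.5; r = 21.2 − 19.5 = 1.7
x=8: ŷ = 27 − 1.5·8 = 15; r = 14.8 − 15 = -0.2
x=9: ŷ = 27 − 1.5·9 = 13.5; r = 16.2 − 13.5 = 2.7
x=10: ŷ = 27 − 1.5·10 = 12; r = 12.3 − 12 = 0.3
x=13: ŷ = 27 − 1.5·13 = 7.5; r = 5.7 − 7.5 = -1.8
|r| > 1: x=4 (|r|=2.7), x=5 (|r|=1.7), x=9 (|r|=2.7), x=13 (|r|=1.8) → 4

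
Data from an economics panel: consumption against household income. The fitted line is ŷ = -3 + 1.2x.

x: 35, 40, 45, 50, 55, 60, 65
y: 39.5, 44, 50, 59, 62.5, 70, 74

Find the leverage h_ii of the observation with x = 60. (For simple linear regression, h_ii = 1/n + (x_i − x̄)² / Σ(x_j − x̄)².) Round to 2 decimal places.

x̄ = (35 + 40 + 45 + 50 + 55 + 60 + 65)/7 = 50
Σ(x − x̄)² = 225 + 100 + 25 + 0 + 25 + 100 + 225 = 700
h = 1/7 + (10)²/700 = 0.142857 + 0.142857 = 0.29

h = 0.29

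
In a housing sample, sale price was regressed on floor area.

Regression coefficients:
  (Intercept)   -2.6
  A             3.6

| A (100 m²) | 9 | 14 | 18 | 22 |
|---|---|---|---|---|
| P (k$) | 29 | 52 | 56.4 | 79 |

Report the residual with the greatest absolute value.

A=9: P̂ = -2.6 + 3.6·9 = 29.8; e = 29 − 29.8 = -0.8
A=14: P̂ = -2.6 + 3.6·14 = 47.8; e = 52 − 47.8 = 4.2
A=18: P̂ = -2.6 + 3.6·18 = 62.2; e = 56.4 − 62.2 = -5.8
A=22: P̂ = -2.6 + 3.6·22 = 76.6; e = 79 − 76.6 = 2.4
Largest |e| is 5.8 at A = 18, residual -5.8.

e = -5.8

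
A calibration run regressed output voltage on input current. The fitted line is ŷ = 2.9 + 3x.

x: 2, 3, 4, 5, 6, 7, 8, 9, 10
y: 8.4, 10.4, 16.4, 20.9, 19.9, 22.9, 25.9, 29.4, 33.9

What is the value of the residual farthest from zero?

r = 3

x=2: ŷ = 2.9 + 3·2 = 8.9; r = 8.4 − 8.9 = -0.5
x=3: ŷ = 2.9 + 3·3 = 11.9; r = 10.4 − 11.9 = -1.5
x=4: ŷ = 2.9 + 3·4 = 14.9; r = 16.4 − 14.9 = 1.5
x=5: ŷ = 2.9 + 3·5 = 17.9; r = 20.9 − 17.9 = 3
x=6: ŷ = 2.9 + 3·6 = 20.9; r = 19.9 − 20.9 = -1
x=7: ŷ = 2.9 + 3·7 = 23.9; r = 22.9 − 23.9 = -1
x=8: ŷ = 2.9 + 3·8 = 26.9; r = 25.9 − 26.9 = -1
x=9: ŷ = 2.9 + 3·9 = 29.9; r = 29.4 − 29.9 = -0.5
x=10: ŷ = 2.9 + 3·10 = 32.9; r = 33.9 − 32.9 = 1
Largest |r| is 3 at x = 5, residual 3.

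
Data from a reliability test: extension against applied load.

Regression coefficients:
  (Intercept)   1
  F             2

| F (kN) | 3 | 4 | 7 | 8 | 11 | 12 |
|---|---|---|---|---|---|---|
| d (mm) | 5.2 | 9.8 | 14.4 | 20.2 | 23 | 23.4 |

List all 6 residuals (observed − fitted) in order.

-1.8, 0.8, -0.6, 3.2, 0, -1.6

F=3: ŷ = 1 + 2·3 = 7; e = 5.2 − 7 = -1.8
F=4: ŷ = 1 + 2·4 = 9; e = 9.8 − 9 = 0.8
F=7: ŷ = 1 + 2·7 = 15; e = 14.4 − 15 = -0.6
F=8: ŷ = 1 + 2·8 = 17; e = 20.2 − 17 = 3.2
F=11: ŷ = 1 + 2·11 = 23; e = 23 − 23 = 0
F=12: ŷ = 1 + 2·12 = 25; e = 23.4 − 25 = -1.6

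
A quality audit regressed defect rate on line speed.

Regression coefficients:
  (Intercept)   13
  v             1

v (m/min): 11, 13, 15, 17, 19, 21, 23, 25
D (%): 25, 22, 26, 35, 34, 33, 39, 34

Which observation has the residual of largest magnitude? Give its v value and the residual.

v = 17, e = 5

v=11: ŷ = 13 + 11 = 24; e = 25 − 24 = 1
v=13: ŷ = 13 + 13 = 26; e = 22 − 26 = -4
v=15: ŷ = 13 + 15 = 28; e = 26 − 28 = -2
v=17: ŷ = 13 + 17 = 30; e = 35 − 30 = 5
v=19: ŷ = 13 + 19 = 32; e = 34 − 32 = 2
v=21: ŷ = 13 + 21 = 34; e = 33 − 34 = -1
v=23: ŷ = 13 + 23 = 36; e = 39 − 36 = 3
v=25: ŷ = 13 + 25 = 38; e = 34 − 38 = -4
Largest |e| is 5 at v = 17, residual 5.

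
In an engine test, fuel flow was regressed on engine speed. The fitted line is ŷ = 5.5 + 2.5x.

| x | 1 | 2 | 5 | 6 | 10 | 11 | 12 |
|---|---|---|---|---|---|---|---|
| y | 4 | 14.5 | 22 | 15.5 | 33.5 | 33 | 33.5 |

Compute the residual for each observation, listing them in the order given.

-4, 4, 4, -5, 3, 0, -2

x=1: ŷ = 5.5 + 2.5·1 = 8; r = 4 − 8 = -4
x=2: ŷ = 5.5 + 2.5·2 = 10.5; r = 14.5 − 10.5 = 4
x=5: ŷ = 5.5 + 2.5·5 = 18; r = 22 − 18 = 4
x=6: ŷ = 5.5 + 2.5·6 = 20.5; r = 15.5 − 20.5 = -5
x=10: ŷ = 5.5 + 2.5·10 = 30.5; r = 33.5 − 30.5 = 3
x=11: ŷ = 5.5 + 2.5·11 = 33; r = 33 − 33 = 0
x=12: ŷ = 5.5 + 2.5·12 = 35.5; r = 33.5 − 35.5 = -2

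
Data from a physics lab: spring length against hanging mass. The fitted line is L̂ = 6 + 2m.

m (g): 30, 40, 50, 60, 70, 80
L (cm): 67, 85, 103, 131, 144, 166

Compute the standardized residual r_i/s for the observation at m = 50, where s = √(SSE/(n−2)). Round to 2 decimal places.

m=30: L̂ = 6 + 2·30 = 66; r = 67 − 66 = 1
m=40: L̂ = 6 + 2·40 = 86; r = 85 − 86 = -1
m=50: L̂ = 6 + 2·50 = 106; r = 103 − 106 = -3
m=60: L̂ = 6 + 2·60 = 126; r = 131 − 126 = 5
m=70: L̂ = 6 + 2·70 = 146; r = 144 − 146 = -2
m=80: L̂ = 6 + 2·80 = 166; r = 166 − 166 = 0
SSE = 1 + 1 + 9 + 25 + 4 + 0 = 40
s = √(40/4) = 3.16228
r/s = -3 / 3.16228 = -0.95

-0.95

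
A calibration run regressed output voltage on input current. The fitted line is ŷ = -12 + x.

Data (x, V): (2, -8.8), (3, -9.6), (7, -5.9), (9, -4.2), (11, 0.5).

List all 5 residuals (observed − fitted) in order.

1.2, -0.6, -0.9, -1.2, 1.5

x=2: ŷ = -12 + 2 = -10; r = -8.8 − (-10) = 1.2
x=3: ŷ = -12 + 3 = -9; r = -9.6 − (-9) = -0.6
x=7: ŷ = -12 + 7 = -5; r = -5.9 − (-5) = -0.9
x=9: ŷ = -12 + 9 = -3; r = -4.2 − (-3) = -1.2
x=11: ŷ = -12 + 11 = -1; r = 0.5 − (-1) = 1.5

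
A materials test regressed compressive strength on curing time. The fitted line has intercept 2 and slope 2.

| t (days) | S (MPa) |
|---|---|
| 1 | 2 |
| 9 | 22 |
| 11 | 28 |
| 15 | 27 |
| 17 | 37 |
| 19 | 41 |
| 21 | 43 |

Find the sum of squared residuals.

SSE = 52

t=1: Ŝ = 2 + 2·1 = 4; e = 2 − 4 = -2
t=9: Ŝ = 2 + 2·9 = 20; e = 22 − 20 = 2
t=11: Ŝ = 2 + 2·11 = 24; e = 28 − 24 = 4
t=15: Ŝ = 2 + 2·15 = 32; e = 27 − 32 = -5
t=17: Ŝ = 2 + 2·17 = 36; e = 37 − 36 = 1
t=19: Ŝ = 2 + 2·19 = 40; e = 41 − 40 = 1
t=21: Ŝ = 2 + 2·21 = 44; e = 43 − 44 = -1
SSE = 4 + 4 + 16 + 25 + 1 + 1 + 1 = 52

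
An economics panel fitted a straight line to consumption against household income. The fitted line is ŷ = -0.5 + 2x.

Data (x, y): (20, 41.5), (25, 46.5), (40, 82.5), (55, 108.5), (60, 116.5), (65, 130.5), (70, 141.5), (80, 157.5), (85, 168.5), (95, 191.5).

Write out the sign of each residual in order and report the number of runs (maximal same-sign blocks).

7 runs

x=20: ŷ = -0.5 + 2·20 = 39.5; e = 41.5 − 39.5 = 2
x=25: ŷ = -0.5 + 2·25 = 49.5; e = 46.5 − 49.5 = -3
x=40: ŷ = -0.5 + 2·40 = 79.5; e = 82.5 − 79.5 = 3
x=55: ŷ = -0.5 + 2·55 = 109.5; e = 108.5 − 109.5 = -1
x=60: ŷ = -0.5 + 2·60 = 119.5; e = 116.5 − 119.5 = -3
x=65: ŷ = -0.5 + 2·65 = 129.5; e = 130.5 − 129.5 = 1
x=70: ŷ = -0.5 + 2·70 = 139.5; e = 141.5 − 139.5 = 2
x=80: ŷ = -0.5 + 2·80 = 159.5; e = 157.5 − 159.5 = -2
x=85: ŷ = -0.5 + 2·85 = 169.5; e = 168.5 − 169.5 = -1
x=95: ŷ = -0.5 + 2·95 = 189.5; e = 191.5 − 189.5 = 2
Signs: + − + − − + + − − +
Runs: +×1, −×1, +×1, −×2, +×2, −×2, +×1 → 7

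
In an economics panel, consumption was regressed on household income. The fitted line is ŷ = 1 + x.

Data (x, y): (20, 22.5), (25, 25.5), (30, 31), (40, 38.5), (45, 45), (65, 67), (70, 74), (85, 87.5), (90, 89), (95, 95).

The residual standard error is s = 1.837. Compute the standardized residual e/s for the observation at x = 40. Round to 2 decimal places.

-1.36

ŷ = 1 + 40 = 41
e = 38.5 − 41 = -2.5
e/s = -2.5 / 1.837 = -1.36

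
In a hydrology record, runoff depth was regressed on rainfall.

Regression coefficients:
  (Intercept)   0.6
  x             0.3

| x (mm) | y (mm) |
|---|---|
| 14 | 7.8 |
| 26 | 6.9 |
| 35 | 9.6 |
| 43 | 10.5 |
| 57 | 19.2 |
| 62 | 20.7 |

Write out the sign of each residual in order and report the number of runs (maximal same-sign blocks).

x=14: ŷ = 0.6 + 0.3·14 = 4.8; e = 7.8 − 4.8 = 3
x=26: ŷ = 0.6 + 0.3·26 = 8.4; e = 6.9 − 8.4 = -1.5
x=35: ŷ = 0.6 + 0.3·35 = 11.1; e = 9.6 − 11.1 = -1.5
x=43: ŷ = 0.6 + 0.3·43 = 13.5; e = 10.5 − 13.5 = -3
x=57: ŷ = 0.6 + 0.3·57 = 17.7; e = 19.2 − 17.7 = 1.5
x=62: ŷ = 0.6 + 0.3·62 = 19.2; e = 20.7 − 19.2 = 1.5
Signs: + − − − + +
Runs: +×1, −×3, +×2 → 3

3 runs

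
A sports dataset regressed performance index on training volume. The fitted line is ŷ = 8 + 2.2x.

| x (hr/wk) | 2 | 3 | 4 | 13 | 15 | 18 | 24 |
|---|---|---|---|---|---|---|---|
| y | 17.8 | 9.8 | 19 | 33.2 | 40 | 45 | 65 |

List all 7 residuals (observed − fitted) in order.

5.4, -4.8, 2.2, -3.4, -1, -2.6, 4.2

x=2: ŷ = 8 + 2.2·2 = 12.4; r = 17.8 − 12.4 = 5.4
x=3: ŷ = 8 + 2.2·3 = 14.6; r = 9.8 − 14.6 = -4.8
x=4: ŷ = 8 + 2.2·4 = 16.8; r = 19 − 16.8 = 2.2
x=13: ŷ = 8 + 2.2·13 = 36.6; r = 33.2 − 36.6 = -3.4
x=15: ŷ = 8 + 2.2·15 = 41; r = 40 − 41 = -1
x=18: ŷ = 8 + 2.2·18 = 47.6; r = 45 − 47.6 = -2.6
x=24: ŷ = 8 + 2.2·24 = 60.8; r = 65 − 60.8 = 4.2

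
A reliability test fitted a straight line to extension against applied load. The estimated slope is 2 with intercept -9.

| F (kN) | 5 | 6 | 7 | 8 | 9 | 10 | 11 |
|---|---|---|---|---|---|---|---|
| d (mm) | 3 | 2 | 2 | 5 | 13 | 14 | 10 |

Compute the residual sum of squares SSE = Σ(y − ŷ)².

F=5: ŷ = -9 + 2·5 = 1; e = 3 − 1 = 2
F=6: ŷ = -9 + 2·6 = 3; e = 2 − 3 = -1
F=7: ŷ = -9 + 2·7 = 5; e = 2 − 5 = -3
F=8: ŷ = -9 + 2·8 = 7; e = 5 − 7 = -2
F=9: ŷ = -9 + 2·9 = 9; e = 13 − 9 = 4
F=10: ŷ = -9 + 2·10 = 11; e = 14 − 11 = 3
F=11: ŷ = -9 + 2·11 = 13; e = 10 − 13 = -3
SSE = 4 + 1 + 9 + 4 + 16 + 9 + 9 = 52

SSE = 52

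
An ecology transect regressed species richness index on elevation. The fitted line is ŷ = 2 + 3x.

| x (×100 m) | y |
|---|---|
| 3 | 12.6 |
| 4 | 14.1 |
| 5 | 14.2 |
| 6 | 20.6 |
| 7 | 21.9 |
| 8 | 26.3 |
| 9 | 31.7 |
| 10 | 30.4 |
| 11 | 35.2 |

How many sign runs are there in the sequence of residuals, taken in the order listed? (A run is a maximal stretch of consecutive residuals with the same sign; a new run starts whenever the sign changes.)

7 runs

x=3: ŷ = 2 + 3·3 = 11; r = 12.6 − 11 = 1.6
x=4: ŷ = 2 + 3·4 = 14; r = 14.1 − 14 = 0.1
x=5: ŷ = 2 + 3·5 = 17; r = 14.2 − 17 = -2.8
x=6: ŷ = 2 + 3·6 = 20; r = 20.6 − 20 = 0.6
x=7: ŷ = 2 + 3·7 = 23; r = 21.9 − 23 = -1.1
x=8: ŷ = 2 + 3·8 = 26; r = 26.3 − 26 = 0.3
x=9: ŷ = 2 + 3·9 = 29; r = 31.7 − 29 = 2.7
x=10: ŷ = 2 + 3·10 = 32; r = 30.4 − 32 = -1.6
x=11: ŷ = 2 + 3·11 = 35; r = 35.2 − 35 = 0.2
Signs: + + − + − + + − +
Runs: +×2, −×1, +×1, −×1, +×2, −×1, +×1 → 7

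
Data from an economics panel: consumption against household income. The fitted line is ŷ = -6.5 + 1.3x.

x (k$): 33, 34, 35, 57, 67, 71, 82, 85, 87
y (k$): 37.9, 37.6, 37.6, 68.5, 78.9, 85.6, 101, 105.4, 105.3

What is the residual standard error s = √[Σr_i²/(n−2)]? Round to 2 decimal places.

s = 1.33

x=33: ŷ = -6.5 + 1.3·33 = 36.4; r = 37.9 − 36.4 = 1.5
x=34: ŷ = -6.5 + 1.3·34 = 37.7; r = 37.6 − 37.7 = -0.1
x=35: ŷ = -6.5 + 1.3·35 = 39; r = 37.6 − 39 = -1.4
x=57: ŷ = -6.5 + 1.3·57 = 67.6; r = 68.5 − 67.6 = 0.9
x=67: ŷ = -6.5 + 1.3·67 = 80.6; r = 78.9 − 80.6 = -1.7
x=71: ŷ = -6.5 + 1.3·71 = 85.8; r = 85.6 − 85.8 = -0.2
x=82: ŷ = -6.5 + 1.3·82 = 100.1; r = 101 − 100.1 = 0.9
x=85: ŷ = -6.5 + 1.3·85 = 104; r = 105.4 − 104 = 1.4
x=87: ŷ = -6.5 + 1.3·87 = 106.6; r = 105.3 − 106.6 = -1.3
SSE = 2.25 + 0.01 + 1.96 + 0.81 + 2.89 + 0.04 + 0.81 + 1.96 + 1.69 = 12.42
s = √(12.42/7) = √1.77429 ≈ 1.33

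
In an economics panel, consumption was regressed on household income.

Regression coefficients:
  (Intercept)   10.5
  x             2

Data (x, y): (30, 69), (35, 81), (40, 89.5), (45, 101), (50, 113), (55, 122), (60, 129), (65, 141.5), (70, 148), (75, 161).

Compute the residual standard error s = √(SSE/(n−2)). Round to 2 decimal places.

x=30: ŷ = 10.5 + 2·30 = 70.5; e = 69 − 70.5 = -1.5
x=35: ŷ = 10.5 + 2·35 = 80.5; e = 81 − 80.5 = 0.5
x=40: ŷ = 10.5 + 2·40 = 90.5; e = 89.5 − 90.5 = -1
x=45: ŷ = 10.5 + 2·45 = 100.5; e = 101 − 100.5 = 0.5
x=50: ŷ = 10.5 + 2·50 = 110.5; e = 113 − 110.5 = 2.5
x=55: ŷ = 10.5 + 2·55 = 120.5; e = 122 − 120.5 = 1.5
x=60: ŷ = 10.5 + 2·60 = 130.5; e = 129 − 130.5 = -1.5
x=65: ŷ = 10.5 + 2·65 = 140.5; e = 141.5 − 140.5 = 1
x=70: ŷ = 10.5 + 2·70 = 150.5; e = 148 − 150.5 = -2.5
x=75: ŷ = 10.5 + 2·75 = 160.5; e = 161 − 160.5 = 0.5
SSE = 2.25 + 0.25 + 1 + 0.25 + 6.25 + 2.25 + 2.25 + 1 + 6.25 + 0.25 = 22
s = √(22/8) = √2.75 ≈ 1.66

s = 1.66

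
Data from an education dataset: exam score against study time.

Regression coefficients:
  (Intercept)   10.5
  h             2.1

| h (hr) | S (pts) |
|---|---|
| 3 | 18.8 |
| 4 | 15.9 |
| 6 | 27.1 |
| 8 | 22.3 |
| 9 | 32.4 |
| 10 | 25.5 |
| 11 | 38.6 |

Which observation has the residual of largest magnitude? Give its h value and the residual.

h=3: ŷ = 10.5 + 2.1·3 = 16.8; r = 18.8 − 16.8 = 2
h=4: ŷ = 10.5 + 2.1·4 = 18.9; r = 15.9 − 18.9 = -3
h=6: ŷ = 10.5 + 2.1·6 = 23.1; r = 27.1 − 23.1 = 4
h=8: ŷ = 10.5 + 2.1·8 = 27.3; r = 22.3 − 27.3 = -5
h=9: ŷ = 10.5 + 2.1·9 = 29.4; r = 32.4 − 29.4 = 3
h=10: ŷ = 10.5 + 2.1·10 = 31.5; r = 25.5 − 31.5 = -6
h=11: ŷ = 10.5 + 2.1·11 = 33.6; r = 38.6 − 33.6 = 5
Largest |r| is 6 at h = 10, residual -6.

h = 10, r = -6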